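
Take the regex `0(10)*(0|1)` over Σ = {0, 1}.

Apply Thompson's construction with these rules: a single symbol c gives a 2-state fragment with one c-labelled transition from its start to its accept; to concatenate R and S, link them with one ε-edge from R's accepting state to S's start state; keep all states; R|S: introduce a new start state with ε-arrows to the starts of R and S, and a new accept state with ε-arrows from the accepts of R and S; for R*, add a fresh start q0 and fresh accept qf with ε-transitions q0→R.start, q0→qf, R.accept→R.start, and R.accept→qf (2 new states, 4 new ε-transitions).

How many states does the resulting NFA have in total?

14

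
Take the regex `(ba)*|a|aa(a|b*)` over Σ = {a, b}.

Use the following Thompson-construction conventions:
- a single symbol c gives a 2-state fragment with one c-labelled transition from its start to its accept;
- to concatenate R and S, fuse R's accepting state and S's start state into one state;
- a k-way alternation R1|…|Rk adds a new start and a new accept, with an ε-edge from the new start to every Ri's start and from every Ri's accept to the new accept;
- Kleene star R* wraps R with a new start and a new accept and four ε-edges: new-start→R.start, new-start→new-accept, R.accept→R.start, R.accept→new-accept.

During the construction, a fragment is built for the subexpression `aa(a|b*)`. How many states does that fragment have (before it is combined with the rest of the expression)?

10

Fragment for `aa(a|b*)`:
Each of the 4 symbol leaves contributes a 2-state fragment.
  b* : 4 states
  a|b* : 8 states
  aa(a|b*) : 10 states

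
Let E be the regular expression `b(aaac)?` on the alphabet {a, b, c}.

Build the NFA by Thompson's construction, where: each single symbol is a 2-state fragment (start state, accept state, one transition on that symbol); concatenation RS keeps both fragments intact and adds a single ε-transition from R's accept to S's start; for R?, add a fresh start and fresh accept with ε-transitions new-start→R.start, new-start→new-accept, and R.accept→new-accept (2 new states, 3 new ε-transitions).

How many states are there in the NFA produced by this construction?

12

By structural recursion:
Each of the 5 symbol leaves contributes a 2-state fragment.
  aaac = 8 states
  (aaac)? = 10 states
  b(aaac)? = 12 states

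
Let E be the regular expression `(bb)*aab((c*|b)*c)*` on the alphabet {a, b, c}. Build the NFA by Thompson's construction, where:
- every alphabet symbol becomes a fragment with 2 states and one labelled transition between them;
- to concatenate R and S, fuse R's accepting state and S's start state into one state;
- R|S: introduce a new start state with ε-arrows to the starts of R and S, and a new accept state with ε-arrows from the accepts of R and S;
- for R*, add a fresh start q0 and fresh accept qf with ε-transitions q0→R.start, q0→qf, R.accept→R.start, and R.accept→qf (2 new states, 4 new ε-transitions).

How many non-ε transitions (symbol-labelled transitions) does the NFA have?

8

By structural recursion:
Each of the 8 symbol leaves contributes exactly 1 symbol transition.
  bb → 2 symbol transitions
  (bb)* → 2 symbol transitions
  c* → 1 symbol transition
  c*|b → 2 symbol transitions
  (c*|b)* → 2 symbol transitions
  (c*|b)*c → 3 symbol transitions
  ((c*|b)*c)* → 3 symbol transitions
  (bb)*aab((c*|b)*c)* → 8 symbol transitions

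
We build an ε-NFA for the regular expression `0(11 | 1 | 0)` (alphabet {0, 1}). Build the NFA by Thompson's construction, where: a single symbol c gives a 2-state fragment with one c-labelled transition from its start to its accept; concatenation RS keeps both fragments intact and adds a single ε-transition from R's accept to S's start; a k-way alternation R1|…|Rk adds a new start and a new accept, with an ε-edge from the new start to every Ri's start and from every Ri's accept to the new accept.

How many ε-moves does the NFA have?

8

By structural recursion:
Each of the 5 symbol leaves contributes 0 ε-transitions.
  11 : 1 ε-transition
  11 | 1 | 0 : 7 ε-transitions
  0(11 | 1 | 0) : 8 ε-transitions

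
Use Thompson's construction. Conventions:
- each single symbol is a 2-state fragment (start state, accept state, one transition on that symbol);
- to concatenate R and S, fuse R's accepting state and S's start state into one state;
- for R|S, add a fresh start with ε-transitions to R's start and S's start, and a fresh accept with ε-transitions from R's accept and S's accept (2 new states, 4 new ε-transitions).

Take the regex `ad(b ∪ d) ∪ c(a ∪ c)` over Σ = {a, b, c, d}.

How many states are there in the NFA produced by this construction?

By structural recursion:
Each of the 7 symbol leaves contributes a 2-state fragment.
  b ∪ d → 6 states
  ad(b ∪ d) → 8 states
  a ∪ c → 6 states
  c(a ∪ c) → 7 states
  ad(b ∪ d) ∪ c(a ∪ c) → 17 states

17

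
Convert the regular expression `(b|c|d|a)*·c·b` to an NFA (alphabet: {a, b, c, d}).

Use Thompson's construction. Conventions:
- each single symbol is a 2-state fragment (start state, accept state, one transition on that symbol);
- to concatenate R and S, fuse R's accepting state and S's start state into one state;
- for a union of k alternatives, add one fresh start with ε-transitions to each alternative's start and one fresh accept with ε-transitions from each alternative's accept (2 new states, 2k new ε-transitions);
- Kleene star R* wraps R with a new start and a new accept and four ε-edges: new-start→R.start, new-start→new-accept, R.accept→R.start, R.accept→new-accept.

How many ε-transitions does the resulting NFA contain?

12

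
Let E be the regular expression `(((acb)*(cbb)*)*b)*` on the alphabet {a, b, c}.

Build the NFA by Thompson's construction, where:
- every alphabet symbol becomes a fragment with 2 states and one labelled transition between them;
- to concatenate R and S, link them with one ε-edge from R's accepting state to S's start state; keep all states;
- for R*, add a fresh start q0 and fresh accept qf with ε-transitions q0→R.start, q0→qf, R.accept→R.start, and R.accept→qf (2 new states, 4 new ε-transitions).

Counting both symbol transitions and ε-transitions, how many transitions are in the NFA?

Recursing over subexpressions:
Each of the 7 symbol leaves contributes 1 transition (1 symbol, 0 ε).
  acb — 5 transitions (3 symbol, 2 ε)
  (acb)* — 9 transitions (3 symbol, 6 ε)
  cbb — 5 transitions (3 symbol, 2 ε)
  (cbb)* — 9 transitions (3 symbol, 6 ε)
  (acb)*(cbb)* — 19 transitions (6 symbol, 13 ε)
  ((acb)*(cbb)*)* — 23 transitions (6 symbol, 17 ε)
  ((acb)*(cbb)*)*b — 25 transitions (7 symbol, 18 ε)
  (((acb)*(cbb)*)*b)* — 29 transitions (7 symbol, 22 ε)

29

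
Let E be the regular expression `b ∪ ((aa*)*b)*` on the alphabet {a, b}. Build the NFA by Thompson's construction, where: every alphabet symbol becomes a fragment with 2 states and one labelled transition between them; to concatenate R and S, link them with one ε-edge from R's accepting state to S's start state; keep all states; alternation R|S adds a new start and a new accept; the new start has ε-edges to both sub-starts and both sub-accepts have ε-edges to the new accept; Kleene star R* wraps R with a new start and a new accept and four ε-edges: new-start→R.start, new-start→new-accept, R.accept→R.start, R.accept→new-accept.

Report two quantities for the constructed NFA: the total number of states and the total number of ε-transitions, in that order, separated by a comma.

Recursing over subexpressions:
Each of the 4 symbol leaves contributes 2 states and 0 ε-transitions.
  a* — 4 states, 4 ε-transitions
  aa* — 6 states, 5 ε-transitions
  (aa*)* — 8 states, 9 ε-transitions
  (aa*)*b — 10 states, 10 ε-transitions
  ((aa*)*b)* — 12 states, 14 ε-transitions
  b ∪ ((aa*)*b)* — 16 states, 18 ε-transitions

16, 18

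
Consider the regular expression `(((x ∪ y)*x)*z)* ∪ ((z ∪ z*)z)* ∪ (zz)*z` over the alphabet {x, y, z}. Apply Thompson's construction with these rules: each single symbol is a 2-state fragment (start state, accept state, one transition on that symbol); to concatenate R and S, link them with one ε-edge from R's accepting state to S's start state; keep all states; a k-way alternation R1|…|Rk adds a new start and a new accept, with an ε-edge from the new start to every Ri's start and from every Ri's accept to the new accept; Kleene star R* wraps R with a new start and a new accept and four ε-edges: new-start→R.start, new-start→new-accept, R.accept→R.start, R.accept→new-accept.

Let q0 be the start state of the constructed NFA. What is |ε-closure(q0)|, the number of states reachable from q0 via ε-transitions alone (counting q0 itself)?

26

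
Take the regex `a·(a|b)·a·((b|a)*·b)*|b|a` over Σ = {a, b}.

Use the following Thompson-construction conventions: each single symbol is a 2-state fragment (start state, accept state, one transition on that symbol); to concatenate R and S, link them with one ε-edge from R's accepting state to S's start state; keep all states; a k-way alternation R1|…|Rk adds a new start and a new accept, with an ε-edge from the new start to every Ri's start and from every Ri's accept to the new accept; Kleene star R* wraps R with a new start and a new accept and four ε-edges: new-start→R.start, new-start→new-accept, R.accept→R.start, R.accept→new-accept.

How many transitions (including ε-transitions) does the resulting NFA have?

35

By structural recursion:
Each of the 9 symbol leaves contributes 1 transition (1 symbol, 0 ε).
  a|b — 6 transitions (2 symbol, 4 ε)
  b|a — 6 transitions (2 symbol, 4 ε)
  (b|a)* — 10 transitions (2 symbol, 8 ε)
  (b|a)*·b — 12 transitions (3 symbol, 9 ε)
  ((b|a)*·b)* — 16 transitions (3 symbol, 13 ε)
  a·(a|b)·a·((b|a)*·b)* — 27 transitions (7 symbol, 20 ε)
  a·(a|b)·a·((b|a)*·b)*|b|a — 35 transitions (9 symbol, 26 ε)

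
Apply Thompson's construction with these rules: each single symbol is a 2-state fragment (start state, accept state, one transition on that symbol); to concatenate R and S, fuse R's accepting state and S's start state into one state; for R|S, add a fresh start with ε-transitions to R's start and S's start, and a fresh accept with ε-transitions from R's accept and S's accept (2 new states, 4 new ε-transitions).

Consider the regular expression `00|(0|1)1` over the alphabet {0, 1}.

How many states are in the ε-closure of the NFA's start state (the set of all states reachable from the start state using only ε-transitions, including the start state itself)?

5

Let C(F) = |ε-closure(F.start)| within fragment F, and note whether F accepts ε. Symbol fragments have C = 1 and do not accept ε. Then:
  00 : same as the first factor's closure: |ε-closure| = 1
  0|1 : |ε-closure| = 1 + 1 + 1 = 3 (the new accept is not ε-reachable since no branch accepts ε)
  (0|1)1 : |ε-closure| equals the left operand's closure size = 3 (its accept is not ε-reachable, so the closure stops there)
  00|(0|1)1 : new start ε-reaches every alternative's start; none of them accept ε, so the new accept is not reached: |ε-closure| = 1 + 1 + 3 = 5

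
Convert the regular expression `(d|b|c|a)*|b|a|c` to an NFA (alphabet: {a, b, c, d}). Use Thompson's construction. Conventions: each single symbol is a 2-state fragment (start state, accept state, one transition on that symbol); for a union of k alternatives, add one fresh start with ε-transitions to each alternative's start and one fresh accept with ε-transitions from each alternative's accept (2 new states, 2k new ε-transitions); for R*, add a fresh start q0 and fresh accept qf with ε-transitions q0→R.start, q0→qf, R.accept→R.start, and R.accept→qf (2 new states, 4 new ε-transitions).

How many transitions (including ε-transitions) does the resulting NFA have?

27

By structural recursion:
Each of the 7 symbol leaves contributes 1 transition (1 symbol, 0 ε).
  d|b|c|a — 12 transitions (4 symbol, 8 ε)
  (d|b|c|a)* — 16 transitions (4 symbol, 12 ε)
  (d|b|c|a)*|b|a|c — 27 transitions (7 symbol, 20 ε)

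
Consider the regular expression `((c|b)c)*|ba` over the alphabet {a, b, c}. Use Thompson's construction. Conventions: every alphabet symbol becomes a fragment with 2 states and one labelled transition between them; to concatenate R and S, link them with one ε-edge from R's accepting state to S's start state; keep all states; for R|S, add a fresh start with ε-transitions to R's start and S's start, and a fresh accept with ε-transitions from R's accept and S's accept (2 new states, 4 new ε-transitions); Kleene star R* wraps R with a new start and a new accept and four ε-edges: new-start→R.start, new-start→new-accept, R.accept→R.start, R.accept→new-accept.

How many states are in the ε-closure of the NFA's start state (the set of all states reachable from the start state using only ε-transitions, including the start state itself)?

8

Let C(F) = |ε-closure(F.start)| within fragment F, and note whether F accepts ε. Symbol fragments have C = 1 and do not accept ε. Then:
  c|b → |ε-closure| = 1 + 1 + 1 = 3 (the new accept is not ε-reachable since no branch accepts ε)
  (c|b)c → |ε-closure| equals the left operand's closure size = 3 (its accept is not ε-reachable, so the closure stops there)
  ((c|b)c)* → new start has ε-edges to the inner start and to the new accept, so |ε-closure| = 2 + 3 = 5
  ba → same as the first factor's closure: |ε-closure| = 1
  ((c|b)c)*|ba → new start ε-reaches every alternative's start; at least one alternative accepts ε, so the union's new accept is reached too: |ε-closure| = 1 + 5 + 1 + 1 = 8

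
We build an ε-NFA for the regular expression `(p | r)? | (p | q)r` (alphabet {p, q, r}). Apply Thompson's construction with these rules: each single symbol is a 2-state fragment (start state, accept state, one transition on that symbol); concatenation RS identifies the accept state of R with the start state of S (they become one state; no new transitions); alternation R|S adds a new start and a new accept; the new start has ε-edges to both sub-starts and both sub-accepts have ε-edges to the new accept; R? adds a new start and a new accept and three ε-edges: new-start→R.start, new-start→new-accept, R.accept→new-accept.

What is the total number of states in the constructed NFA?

17

Recursing over subexpressions:
Each of the 5 symbol leaves contributes a 2-state fragment.
  p | r : 6 states
  (p | r)? : 8 states
  p | q : 6 states
  (p | q)r : 7 states
  (p | r)? | (p | q)r : 17 states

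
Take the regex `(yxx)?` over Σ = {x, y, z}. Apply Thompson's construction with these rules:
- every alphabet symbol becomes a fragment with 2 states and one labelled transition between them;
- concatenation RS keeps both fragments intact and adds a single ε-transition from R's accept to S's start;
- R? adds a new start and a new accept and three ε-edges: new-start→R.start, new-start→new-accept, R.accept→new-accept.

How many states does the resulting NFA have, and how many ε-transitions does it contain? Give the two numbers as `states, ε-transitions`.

By structural recursion:
Each of the 3 symbol leaves contributes 2 states and 0 ε-transitions.
  yxx — 6 states, 2 ε-transitions
  (yxx)? — 8 states, 5 ε-transitions

8, 5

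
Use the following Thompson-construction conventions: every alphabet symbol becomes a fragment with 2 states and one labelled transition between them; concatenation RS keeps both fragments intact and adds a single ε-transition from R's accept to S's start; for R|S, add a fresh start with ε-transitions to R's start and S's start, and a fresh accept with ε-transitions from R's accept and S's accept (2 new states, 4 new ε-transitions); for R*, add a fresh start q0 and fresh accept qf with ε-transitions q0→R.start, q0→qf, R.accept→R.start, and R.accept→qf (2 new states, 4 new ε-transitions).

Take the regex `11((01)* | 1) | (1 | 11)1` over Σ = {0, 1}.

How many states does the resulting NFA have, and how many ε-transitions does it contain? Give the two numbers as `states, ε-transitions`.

By structural recursion:
Each of the 9 symbol leaves contributes 2 states and 0 ε-transitions.
  01 = 4 states, 1 ε-transition
  (01)* = 6 states, 5 ε-transitions
  (01)* | 1 = 10 states, 9 ε-transitions
  11((01)* | 1) = 14 states, 11 ε-transitions
  11 = 4 states, 1 ε-transition
  1 | 11 = 8 states, 5 ε-transitions
  (1 | 11)1 = 10 states, 6 ε-transitions
  11((01)* | 1) | (1 | 11)1 = 26 states, 21 ε-transitions

26, 21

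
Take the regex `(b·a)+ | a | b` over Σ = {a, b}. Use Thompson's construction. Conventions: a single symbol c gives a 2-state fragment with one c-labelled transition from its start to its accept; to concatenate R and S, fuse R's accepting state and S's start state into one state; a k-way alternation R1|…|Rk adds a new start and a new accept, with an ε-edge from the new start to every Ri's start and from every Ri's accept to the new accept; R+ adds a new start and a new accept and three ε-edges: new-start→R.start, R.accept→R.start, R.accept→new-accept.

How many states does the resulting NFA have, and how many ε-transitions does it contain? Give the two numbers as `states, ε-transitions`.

11, 9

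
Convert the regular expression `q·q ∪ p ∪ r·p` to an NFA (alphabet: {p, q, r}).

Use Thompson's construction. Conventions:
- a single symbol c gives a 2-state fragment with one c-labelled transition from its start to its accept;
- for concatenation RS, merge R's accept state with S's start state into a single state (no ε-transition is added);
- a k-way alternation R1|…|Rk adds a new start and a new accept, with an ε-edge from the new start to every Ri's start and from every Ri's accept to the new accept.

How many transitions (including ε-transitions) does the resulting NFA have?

11

Building bottom-up:
Each of the 5 symbol leaves contributes 1 transition (1 symbol, 0 ε).
  q·q → 2 transitions (2 symbol, 0 ε)
  r·p → 2 transitions (2 symbol, 0 ε)
  q·q ∪ p ∪ r·p → 11 transitions (5 symbol, 6 ε)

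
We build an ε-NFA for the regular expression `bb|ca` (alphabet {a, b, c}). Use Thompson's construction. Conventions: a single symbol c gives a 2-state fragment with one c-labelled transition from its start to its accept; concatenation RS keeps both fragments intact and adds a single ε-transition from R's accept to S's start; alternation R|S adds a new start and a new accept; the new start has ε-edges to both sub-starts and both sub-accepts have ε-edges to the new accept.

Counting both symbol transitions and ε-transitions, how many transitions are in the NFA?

By structural recursion:
Each of the 4 symbol leaves contributes 1 transition (1 symbol, 0 ε).
  bb = 3 transitions (2 symbol, 1 ε)
  ca = 3 transitions (2 symbol, 1 ε)
  bb|ca = 10 transitions (4 symbol, 6 ε)

10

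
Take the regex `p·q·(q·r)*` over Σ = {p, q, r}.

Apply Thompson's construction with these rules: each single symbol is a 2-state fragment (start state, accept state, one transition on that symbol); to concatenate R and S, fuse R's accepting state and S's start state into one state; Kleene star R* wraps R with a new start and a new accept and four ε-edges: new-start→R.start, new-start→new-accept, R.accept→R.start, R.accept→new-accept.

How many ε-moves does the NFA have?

Recursing over subexpressions:
Each of the 4 symbol leaves contributes 0 ε-transitions.
  q·r → 0 ε-transitions
  (q·r)* → 4 ε-transitions
  p·q·(q·r)* → 4 ε-transitions

4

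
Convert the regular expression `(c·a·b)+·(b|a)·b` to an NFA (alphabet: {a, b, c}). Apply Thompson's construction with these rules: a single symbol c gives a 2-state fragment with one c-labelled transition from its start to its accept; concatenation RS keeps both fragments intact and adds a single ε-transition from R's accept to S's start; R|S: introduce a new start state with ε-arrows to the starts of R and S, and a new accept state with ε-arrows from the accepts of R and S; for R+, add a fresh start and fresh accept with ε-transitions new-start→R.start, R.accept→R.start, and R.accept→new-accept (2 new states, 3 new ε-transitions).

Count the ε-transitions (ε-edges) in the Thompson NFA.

Bottom-up over the parse tree:
Each of the 6 symbol leaves contributes 0 ε-transitions.
  c·a·b : 2 ε-transitions
  (c·a·b)+ : 5 ε-transitions
  b|a : 4 ε-transitions
  (c·a·b)+·(b|a)·b : 11 ε-transitions

11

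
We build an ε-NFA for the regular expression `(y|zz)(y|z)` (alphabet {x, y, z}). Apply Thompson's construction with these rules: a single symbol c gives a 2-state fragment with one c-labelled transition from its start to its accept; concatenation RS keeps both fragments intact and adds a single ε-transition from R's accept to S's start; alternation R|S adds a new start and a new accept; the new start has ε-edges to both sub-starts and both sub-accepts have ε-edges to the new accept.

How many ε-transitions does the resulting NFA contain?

Building bottom-up:
Each of the 5 symbol leaves contributes 0 ε-transitions.
  zz → 1 ε-transition
  y|zz → 5 ε-transitions
  y|z → 4 ε-transitions
  (y|zz)(y|z) → 10 ε-transitions

10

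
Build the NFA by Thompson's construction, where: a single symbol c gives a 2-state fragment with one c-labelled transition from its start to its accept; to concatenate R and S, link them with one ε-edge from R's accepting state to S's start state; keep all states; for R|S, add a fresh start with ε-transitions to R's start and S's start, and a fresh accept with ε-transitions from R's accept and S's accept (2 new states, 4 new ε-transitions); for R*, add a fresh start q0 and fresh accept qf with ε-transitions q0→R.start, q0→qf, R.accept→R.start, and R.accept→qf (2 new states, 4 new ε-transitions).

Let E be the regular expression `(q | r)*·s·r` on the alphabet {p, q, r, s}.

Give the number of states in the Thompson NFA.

By structural recursion:
Each of the 4 symbol leaves contributes a 2-state fragment.
  q | r : 6 states
  (q | r)* : 8 states
  (q | r)*·s·r : 12 states

12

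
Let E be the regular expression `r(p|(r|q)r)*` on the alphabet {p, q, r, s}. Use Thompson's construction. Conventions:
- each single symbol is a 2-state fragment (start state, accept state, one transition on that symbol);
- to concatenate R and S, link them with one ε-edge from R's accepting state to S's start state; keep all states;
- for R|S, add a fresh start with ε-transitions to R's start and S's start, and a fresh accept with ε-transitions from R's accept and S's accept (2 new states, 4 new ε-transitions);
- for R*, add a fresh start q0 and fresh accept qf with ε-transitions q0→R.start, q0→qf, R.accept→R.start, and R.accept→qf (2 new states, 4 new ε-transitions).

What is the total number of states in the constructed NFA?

16

Recursing over subexpressions:
Each of the 5 symbol leaves contributes a 2-state fragment.
  r|q → 6 states
  (r|q)r → 8 states
  p|(r|q)r → 12 states
  (p|(r|q)r)* → 14 states
  r(p|(r|q)r)* → 16 states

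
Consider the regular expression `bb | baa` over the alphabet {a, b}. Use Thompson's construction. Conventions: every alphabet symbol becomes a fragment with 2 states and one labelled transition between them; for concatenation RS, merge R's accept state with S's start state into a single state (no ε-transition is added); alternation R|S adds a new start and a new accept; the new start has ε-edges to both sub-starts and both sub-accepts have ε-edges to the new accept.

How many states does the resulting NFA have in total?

9

Per subexpression:
Each of the 5 symbol leaves contributes a 2-state fragment.
  bb → 3 states
  baa → 4 states
  bb | baa → 9 states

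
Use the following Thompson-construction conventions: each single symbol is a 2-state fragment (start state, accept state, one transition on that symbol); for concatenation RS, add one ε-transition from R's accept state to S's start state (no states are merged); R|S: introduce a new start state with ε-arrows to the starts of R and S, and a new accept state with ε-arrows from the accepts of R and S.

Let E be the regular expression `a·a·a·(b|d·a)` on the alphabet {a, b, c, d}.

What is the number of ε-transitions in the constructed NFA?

Per subexpression:
Each of the 6 symbol leaves contributes 0 ε-transitions.
  d·a — 1 ε-transition
  b|d·a — 5 ε-transitions
  a·a·a·(b|d·a) — 8 ε-transitions

8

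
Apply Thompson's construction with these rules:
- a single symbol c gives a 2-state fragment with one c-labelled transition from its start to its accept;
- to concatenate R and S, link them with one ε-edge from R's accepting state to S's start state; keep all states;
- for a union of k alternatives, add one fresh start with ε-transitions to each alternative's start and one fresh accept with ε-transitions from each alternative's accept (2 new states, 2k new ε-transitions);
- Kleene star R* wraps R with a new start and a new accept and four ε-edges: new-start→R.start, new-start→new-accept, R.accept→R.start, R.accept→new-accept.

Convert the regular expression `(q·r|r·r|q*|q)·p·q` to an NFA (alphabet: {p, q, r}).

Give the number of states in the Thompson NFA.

Per subexpression:
Each of the 8 symbol leaves contributes a 2-state fragment.
  q·r — 4 states
  r·r — 4 states
  q* — 4 states
  q·r|r·r|q*|q — 16 states
  (q·r|r·r|q*|q)·p·q — 20 states

20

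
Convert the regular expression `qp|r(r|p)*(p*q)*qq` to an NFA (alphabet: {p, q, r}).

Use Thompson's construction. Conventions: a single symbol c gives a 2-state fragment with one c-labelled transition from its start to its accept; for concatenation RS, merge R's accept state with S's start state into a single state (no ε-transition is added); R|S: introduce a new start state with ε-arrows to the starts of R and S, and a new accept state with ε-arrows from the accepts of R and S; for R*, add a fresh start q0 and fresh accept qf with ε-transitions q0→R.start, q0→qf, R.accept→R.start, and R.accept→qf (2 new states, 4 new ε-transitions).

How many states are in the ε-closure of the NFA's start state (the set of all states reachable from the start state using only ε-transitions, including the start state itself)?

Compute the ε-closure size of each fragment's start state recursively; a symbol fragment's start has no outgoing ε-edge, so its closure is just itself (size 1).
  qp : same as the first factor's closure: C = 1
  r|p : new start ε-reaches every alternative's start; none of them accept ε, so the new accept is not reached: C = 1 + 1 + 1 = 3
  (r|p)* : the star's fresh start ε-reaches both the body's start and the fresh accept: C = 2 + 3 = 5
  p* : the star's fresh start ε-reaches both the body's start and the fresh accept: C = 2 + 1 = 3
  p*q : the left operand accepts ε, so the closure extends into the next operand (the shared merged state is already counted); C = 3 + (1−1) = 3
  (p*q)* : C = 1 (new start) + 3 (body) + 1 (new accept) = 5
  r(r|p)*(p*q)*qq : same as the first factor's closure: C = 1
  qp|r(r|p)*(p*q)*qq : C = 1 + 1 + 1 = 3 (the new accept is not ε-reachable since no branch accepts ε)

3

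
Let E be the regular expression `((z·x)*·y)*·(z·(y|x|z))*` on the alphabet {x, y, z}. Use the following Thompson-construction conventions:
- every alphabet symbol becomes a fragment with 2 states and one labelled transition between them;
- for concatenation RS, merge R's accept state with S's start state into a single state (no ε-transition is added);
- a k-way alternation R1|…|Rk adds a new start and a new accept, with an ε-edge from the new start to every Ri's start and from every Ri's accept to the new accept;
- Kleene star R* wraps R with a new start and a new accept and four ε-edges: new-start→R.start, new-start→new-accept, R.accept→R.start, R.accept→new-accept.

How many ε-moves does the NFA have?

18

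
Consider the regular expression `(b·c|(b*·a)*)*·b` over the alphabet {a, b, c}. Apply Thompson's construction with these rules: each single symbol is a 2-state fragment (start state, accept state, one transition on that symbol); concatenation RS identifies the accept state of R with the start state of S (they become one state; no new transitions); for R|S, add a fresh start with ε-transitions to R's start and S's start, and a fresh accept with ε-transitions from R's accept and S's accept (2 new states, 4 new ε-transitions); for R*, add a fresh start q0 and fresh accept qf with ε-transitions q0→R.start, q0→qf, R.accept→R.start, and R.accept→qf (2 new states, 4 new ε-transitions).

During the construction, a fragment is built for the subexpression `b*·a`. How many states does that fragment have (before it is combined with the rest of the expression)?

5

Fragment for `b*·a`:
Each of the 2 symbol leaves contributes a 2-state fragment.
  b* = 4 states
  b*·a = 5 states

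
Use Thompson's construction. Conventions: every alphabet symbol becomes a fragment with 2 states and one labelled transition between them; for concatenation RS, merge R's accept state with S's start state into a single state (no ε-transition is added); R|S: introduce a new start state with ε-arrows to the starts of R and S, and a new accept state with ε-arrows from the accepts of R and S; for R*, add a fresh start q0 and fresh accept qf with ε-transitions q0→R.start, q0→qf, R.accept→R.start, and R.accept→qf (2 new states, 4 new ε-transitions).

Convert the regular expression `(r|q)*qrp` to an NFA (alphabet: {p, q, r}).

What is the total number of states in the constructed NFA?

Recursing over subexpressions:
Each of the 5 symbol leaves contributes a 2-state fragment.
  r|q : 6 states
  (r|q)* : 8 states
  (r|q)*qrp : 11 states

11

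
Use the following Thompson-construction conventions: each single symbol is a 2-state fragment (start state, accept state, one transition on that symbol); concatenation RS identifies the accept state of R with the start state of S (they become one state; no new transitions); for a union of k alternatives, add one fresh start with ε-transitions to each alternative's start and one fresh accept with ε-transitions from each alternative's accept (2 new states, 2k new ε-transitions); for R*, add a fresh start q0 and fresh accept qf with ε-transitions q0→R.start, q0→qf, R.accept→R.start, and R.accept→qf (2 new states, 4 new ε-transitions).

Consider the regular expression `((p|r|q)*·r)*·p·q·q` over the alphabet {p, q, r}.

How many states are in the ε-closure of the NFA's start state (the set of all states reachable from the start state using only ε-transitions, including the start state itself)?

Compute the ε-closure size of each fragment's start state recursively; a symbol fragment's start has no outgoing ε-edge, so its closure is just itself (size 1).
  p|r|q : |closure| = 1 + 1 + 1 + 1 = 4 (the new accept is not ε-reachable since no branch accepts ε)
  (p|r|q)* : |closure| = 1 (new start) + 4 (body) + 1 (new accept) = 6
  (p|r|q)*·r : the left operand accepts ε, so the closure extends into the next operand (the shared merged state is already counted); |closure| = 6 + (1−1) = 6
  ((p|r|q)*·r)* : new start has ε-edges to the inner start and to the new accept, so |closure| = 2 + 6 = 8
  ((p|r|q)*·r)*·p·q·q : |closure| = 8 + (1−1) = 8 (closure spills across the concat boundary because the left factor accepts ε)

8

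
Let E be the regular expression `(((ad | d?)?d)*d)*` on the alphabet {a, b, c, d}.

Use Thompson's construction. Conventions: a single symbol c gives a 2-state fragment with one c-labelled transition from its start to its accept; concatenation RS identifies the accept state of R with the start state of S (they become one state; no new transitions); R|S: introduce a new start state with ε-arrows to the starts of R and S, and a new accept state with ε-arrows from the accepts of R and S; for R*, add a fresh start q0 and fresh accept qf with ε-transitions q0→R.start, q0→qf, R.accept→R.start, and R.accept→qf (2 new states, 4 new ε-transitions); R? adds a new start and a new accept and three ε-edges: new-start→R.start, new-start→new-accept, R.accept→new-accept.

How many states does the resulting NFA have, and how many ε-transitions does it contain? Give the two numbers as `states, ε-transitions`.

17, 18

Bottom-up over the parse tree:
Each of the 5 symbol leaves contributes 2 states and 0 ε-transitions.
  ad : 3 states, 0 ε-transitions
  d? : 4 states, 3 ε-transitions
  ad | d? : 9 states, 7 ε-transitions
  (ad | d?)? : 11 states, 10 ε-transitions
  (ad | d?)?d : 12 states, 10 ε-transitions
  ((ad | d?)?d)* : 14 states, 14 ε-transitions
  ((ad | d?)?d)*d : 15 states, 14 ε-transitions
  (((ad | d?)?d)*d)* : 17 states, 18 ε-transitions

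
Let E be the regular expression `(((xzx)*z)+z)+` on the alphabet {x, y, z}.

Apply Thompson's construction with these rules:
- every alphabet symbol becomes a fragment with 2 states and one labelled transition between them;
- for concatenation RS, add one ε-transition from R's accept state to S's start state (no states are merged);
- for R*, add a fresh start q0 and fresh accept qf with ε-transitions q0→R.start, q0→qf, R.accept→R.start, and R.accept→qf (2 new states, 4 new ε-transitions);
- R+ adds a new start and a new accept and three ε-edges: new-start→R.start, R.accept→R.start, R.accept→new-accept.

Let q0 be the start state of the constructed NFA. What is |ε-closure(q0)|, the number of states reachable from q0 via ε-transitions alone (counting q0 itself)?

Let C(F) = |ε-closure(F.start)| within fragment F, and note whether F accepts ε. Symbol fragments have C = 1 and do not accept ε. Then:
  xzx → same as the first factor's closure: |ε-closure| = 1
  (xzx)* → new start has ε-edges to the inner start and to the new accept, so |ε-closure| = 2 + 1 = 3
  (xzx)*z → |ε-closure| = 3 + 1 = 4 (closure spills across the concat boundary because the left factor accepts ε)
  ((xzx)*z)+ → |ε-closure| = 1 + 4 = 5 (the body doesn't accept ε, so the new accept is not reached)
  ((xzx)*z)+z → same as the first factor's closure: |ε-closure| = 5
  (((xzx)*z)+z)+ → |ε-closure| = 1 + 5 = 6 (the body doesn't accept ε, so the new accept is not reached)

6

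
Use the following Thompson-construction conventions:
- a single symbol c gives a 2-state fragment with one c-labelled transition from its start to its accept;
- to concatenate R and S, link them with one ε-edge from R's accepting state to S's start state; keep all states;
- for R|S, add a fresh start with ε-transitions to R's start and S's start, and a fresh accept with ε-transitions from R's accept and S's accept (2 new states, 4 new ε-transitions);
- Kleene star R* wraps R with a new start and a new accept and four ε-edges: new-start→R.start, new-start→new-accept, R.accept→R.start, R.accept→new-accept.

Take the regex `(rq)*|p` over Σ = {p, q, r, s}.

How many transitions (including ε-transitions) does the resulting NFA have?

By structural recursion:
Each of the 3 symbol leaves contributes 1 transition (1 symbol, 0 ε).
  rq : 3 transitions (2 symbol, 1 ε)
  (rq)* : 7 transitions (2 symbol, 5 ε)
  (rq)*|p : 12 transitions (3 symbol, 9 ε)

12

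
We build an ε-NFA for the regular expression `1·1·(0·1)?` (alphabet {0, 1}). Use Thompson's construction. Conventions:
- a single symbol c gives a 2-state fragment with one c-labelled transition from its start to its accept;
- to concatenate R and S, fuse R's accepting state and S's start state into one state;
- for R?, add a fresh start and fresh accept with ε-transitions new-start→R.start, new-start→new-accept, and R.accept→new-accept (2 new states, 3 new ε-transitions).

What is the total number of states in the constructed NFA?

Recursing over subexpressions:
Each of the 4 symbol leaves contributes a 2-state fragment.
  0·1 → 3 states
  (0·1)? → 5 states
  1·1·(0·1)? → 7 states

7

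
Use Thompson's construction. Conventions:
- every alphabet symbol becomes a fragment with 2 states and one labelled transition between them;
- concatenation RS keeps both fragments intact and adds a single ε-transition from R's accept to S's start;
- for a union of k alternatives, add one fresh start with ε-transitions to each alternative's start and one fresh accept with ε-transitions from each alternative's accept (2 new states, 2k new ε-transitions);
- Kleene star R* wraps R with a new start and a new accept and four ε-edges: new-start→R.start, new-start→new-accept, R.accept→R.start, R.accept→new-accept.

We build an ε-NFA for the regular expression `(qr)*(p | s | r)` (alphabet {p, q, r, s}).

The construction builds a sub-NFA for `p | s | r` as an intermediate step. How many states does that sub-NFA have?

Fragment for `p | s | r`:
Each of the 3 symbol leaves contributes a 2-state fragment.
  p | s | r = 8 states

8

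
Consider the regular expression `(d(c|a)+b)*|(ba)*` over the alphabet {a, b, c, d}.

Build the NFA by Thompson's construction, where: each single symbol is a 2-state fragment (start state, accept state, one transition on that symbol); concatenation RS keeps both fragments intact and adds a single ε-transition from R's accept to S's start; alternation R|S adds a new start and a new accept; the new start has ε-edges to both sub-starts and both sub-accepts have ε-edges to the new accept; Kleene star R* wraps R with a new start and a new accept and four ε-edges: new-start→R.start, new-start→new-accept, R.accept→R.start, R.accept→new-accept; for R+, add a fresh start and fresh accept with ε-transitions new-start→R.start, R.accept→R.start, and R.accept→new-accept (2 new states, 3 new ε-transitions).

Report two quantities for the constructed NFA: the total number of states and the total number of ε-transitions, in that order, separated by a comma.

Per subexpression:
Each of the 6 symbol leaves contributes 2 states and 0 ε-transitions.
  c|a = 6 states, 4 ε-transitions
  (c|a)+ = 8 states, 7 ε-transitions
  d(c|a)+b = 12 states, 9 ε-transitions
  (d(c|a)+b)* = 14 states, 13 ε-transitions
  ba = 4 states, 1 ε-transition
  (ba)* = 6 states, 5 ε-transitions
  (d(c|a)+b)*|(ba)* = 22 states, 22 ε-transitions

22, 22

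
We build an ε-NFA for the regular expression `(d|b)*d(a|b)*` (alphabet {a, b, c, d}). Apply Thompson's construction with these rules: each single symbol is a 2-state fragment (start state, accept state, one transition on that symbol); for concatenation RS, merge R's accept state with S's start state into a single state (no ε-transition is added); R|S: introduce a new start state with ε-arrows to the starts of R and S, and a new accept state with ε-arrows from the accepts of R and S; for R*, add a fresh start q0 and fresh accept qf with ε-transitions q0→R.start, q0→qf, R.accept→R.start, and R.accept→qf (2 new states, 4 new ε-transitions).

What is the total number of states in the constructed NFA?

16

Bottom-up over the parse tree:
Each of the 5 symbol leaves contributes a 2-state fragment.
  d|b — 6 states
  (d|b)* — 8 states
  a|b — 6 states
  (a|b)* — 8 states
  (d|b)*d(a|b)* — 16 states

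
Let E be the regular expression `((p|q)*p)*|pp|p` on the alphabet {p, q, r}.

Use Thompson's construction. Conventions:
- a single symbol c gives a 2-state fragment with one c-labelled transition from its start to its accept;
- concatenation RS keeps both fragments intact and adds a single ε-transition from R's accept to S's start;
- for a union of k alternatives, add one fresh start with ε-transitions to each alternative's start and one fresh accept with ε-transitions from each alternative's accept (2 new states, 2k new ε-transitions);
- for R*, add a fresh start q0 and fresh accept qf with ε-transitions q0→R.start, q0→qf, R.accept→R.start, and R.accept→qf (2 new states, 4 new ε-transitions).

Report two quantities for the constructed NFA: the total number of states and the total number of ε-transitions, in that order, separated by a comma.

20, 20

Building bottom-up:
Each of the 6 symbol leaves contributes 2 states and 0 ε-transitions.
  p|q : 6 states, 4 ε-transitions
  (p|q)* : 8 states, 8 ε-transitions
  (p|q)*p : 10 states, 9 ε-transitions
  ((p|q)*p)* : 12 states, 13 ε-transitions
  pp : 4 states, 1 ε-transition
  ((p|q)*p)*|pp|p : 20 states, 20 ε-transitions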